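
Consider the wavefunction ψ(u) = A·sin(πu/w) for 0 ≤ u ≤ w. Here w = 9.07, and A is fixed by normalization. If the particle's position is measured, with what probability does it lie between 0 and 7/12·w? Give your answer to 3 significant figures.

P ≈ 0.663

|ψ|² is the probability density, so P = ∫_{0}^{7/12·w} |ψ|² du.
With A² fixed by ∫|ψ|² = 1, i.e. A² = (w/2)^(−1), substitute and integrate.
Substituting t = u/w, A² and the length scale cancel in the ratio: P = ∫_{0}^{7/12} sin(π·t)^2 dt / ∫_{0}^{1} sin(π·t)^2 dt.
An antiderivative of sin(π·t)^2 is t/2 - sin(2·π·t)/(4·π); evaluating from 0 to 7/12 gives 1/(8·π) + 7/24, while the full integral is 1/2.
The result is P = (3 + 7·π)/(12·π).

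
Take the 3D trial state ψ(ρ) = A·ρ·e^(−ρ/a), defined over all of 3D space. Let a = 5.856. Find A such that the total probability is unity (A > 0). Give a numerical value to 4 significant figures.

A ≈ 0.003925

The normalization condition is ∫|ψ|² 4πρ² dρ = 1 from 0 to ∞.
(Spherical symmetry: dV = 4πρ² dρ.)
∫|ψ|² 4πρ² dρ = A²·(3·π·a^5).
Hence A² = 1/[3·π·a^5].
With a = 5.856: A² = 0.000015407 and A = 0.0039252.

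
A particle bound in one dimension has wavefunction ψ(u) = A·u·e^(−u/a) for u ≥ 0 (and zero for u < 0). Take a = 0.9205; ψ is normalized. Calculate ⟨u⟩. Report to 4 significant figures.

⟨u⟩ = ∫ u |ψ|² du over the full domain.
The ratio of the moment integral to the normalization integral gives ⟨u⟩ = 3·a/2.
With a = 0.9205, ⟨u⟩ = 1.3808.

⟨u⟩ ≈ 1.381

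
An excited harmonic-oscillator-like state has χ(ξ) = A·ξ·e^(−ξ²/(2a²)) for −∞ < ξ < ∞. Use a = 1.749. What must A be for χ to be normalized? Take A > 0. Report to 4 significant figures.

We need A² ∫|f|² dξ = 1, taking the integral from −∞ to ∞.
∫|χ|² dξ = A²·(√(π)·a^3/2).
So A² = (√(π)·a^3/2)^(−1).
With a = 1.749: A² = 0.21090 and A = 0.45924.

A ≈ 0.4592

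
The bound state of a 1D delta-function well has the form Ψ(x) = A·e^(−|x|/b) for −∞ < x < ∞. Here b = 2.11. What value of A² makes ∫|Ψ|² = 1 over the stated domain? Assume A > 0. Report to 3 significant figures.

We need A² ∫|f|² dx = 1, taking the integral from −∞ to ∞.
Carrying out the integral gives A² · b.
Hence A² = 1/[b].
With b = 2.11: A² = 0.4739 and A = 0.6884.

A^2 ≈ 0.474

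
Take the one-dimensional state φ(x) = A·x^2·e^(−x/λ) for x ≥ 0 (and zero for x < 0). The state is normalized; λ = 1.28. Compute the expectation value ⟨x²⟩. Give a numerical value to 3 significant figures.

By definition ⟨x²⟩ = ∫ x^2 |φ(x)|² dx.
With ∫₀^∞ x^6 e^(−αx) dx = 6!/α^7, evaluating both integrals, ⟨x²⟩ = 15·λ^2/2.
Putting λ = 1.28 gives 12.29.

⟨x^2⟩ ≈ 12.3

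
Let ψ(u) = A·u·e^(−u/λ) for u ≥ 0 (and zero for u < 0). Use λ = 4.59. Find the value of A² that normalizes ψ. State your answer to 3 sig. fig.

A^2 ≈ 0.0414

The normalization condition is ∫|ψ|² du = 1 from 0 to ∞.
∫|ψ|² du = A²·(λ^3/4).
Hence A² = 1/[λ^3/4].
Plugging in λ = 4.59 yields A = 0.2034.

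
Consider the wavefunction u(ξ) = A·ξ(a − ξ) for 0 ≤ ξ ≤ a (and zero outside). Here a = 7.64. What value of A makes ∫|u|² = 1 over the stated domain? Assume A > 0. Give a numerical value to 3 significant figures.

Require ∫ |u|² dξ = 1 over the whole domain.
Expanding the polynomial and integrating term by term, with u = A·ξ(a − ξ), the integral evaluates to A²·[a^5/30].
Hence A² = 1/[a^5/30].
With a = 7.64: A² = 0.001153 and A = 0.03395.

A ≈ 0.0339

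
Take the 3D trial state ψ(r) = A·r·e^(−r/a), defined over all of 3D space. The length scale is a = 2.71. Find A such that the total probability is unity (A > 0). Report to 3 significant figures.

A ≈ 0.0269

The normalization condition is ∫|ψ|² 4πr² dr = 1 from 0 to ∞.
With ∫₀^∞ r^4 e^(−αr) dr = 4!/α^5, the integral (without the A² prefactor) comes out to 3·π·a^5.
Substituting a = 2.71 gives A² = 0.0007259, so A = 0.02694.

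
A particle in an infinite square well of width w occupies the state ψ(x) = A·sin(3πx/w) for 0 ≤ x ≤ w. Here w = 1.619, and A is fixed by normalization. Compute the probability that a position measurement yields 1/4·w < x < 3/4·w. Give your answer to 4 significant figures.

P ≈ 0.3939

The probability is P = ∫ |ψ|² dx over [1/4·w, 3/4·w].
The normalization integral ∫|ψ|²dx over the whole domain equals w/2·A², and A² cancels in the ratio.
Let u = x/w; then A² and the length scale cancel, so P = ∫_{1/4}^{3/4} sin(3·π·u)^2 du ÷ ∫_{0}^{1} sin(3·π·u)^2 du.
An antiderivative of sin(3·π·u)^2 is u/2 - sin(6·π·u)/(12·π); evaluating from 1/4 to 3/4 gives 1/4 - 1/(6·π), while the full integral is 1/2.
Evaluating gives P = (-2 + 3·π)/(6·π).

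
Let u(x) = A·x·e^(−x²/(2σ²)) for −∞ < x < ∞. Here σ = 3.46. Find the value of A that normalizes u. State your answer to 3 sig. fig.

A ≈ 0.165

We need A² ∫|f|² dx = 1, taking the integral from −∞ to ∞.
Using the Gaussian integral ∫_{−∞}^{∞} e^(−αx²) dx = √(π/α), carrying out the integral gives A² · √(π)·σ^3/2.
So A² = (√(π)·σ^3/2)^(−1).
Substituting σ = 3.46 gives A² = 0.02724, so A = 0.1650.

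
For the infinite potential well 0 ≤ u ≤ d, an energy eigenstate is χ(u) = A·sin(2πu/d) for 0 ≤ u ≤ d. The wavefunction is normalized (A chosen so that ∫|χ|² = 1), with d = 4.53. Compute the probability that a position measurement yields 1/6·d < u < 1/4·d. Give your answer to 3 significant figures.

P ≈ 0.152

P = ∫_{1/6·d}^{1/4·d} |χ(u)|² du.
The normalization integral ∫|χ|²du over the whole domain equals d/2·A², and A² cancels in the ratio.
Substituting t = u/d, A² and the length scale cancel in the ratio: P = ∫_{1/6}^{1/4} sin(2·π·t)^2 dt / ∫_{0}^{1} sin(2·π·t)^2 dt.
An antiderivative of sin(2·π·t)^2 is t/2 - sin(4·π·t)/(8·π); evaluating from 1/6 to 1/4 gives √(3)/(16·π) + 1/24, while the full integral is 1/2.
The result is P = (√(3)/8 + π/12)/π.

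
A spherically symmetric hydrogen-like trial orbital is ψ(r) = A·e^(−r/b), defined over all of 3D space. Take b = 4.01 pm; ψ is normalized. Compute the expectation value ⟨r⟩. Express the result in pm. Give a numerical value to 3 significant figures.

⟨r⟩ ≈ 6.02 pm

The expectation value is the |ψ|²-weighted average of r: ∫ r|ψ|² 4πr² dr.
Evaluating both integrals, ⟨r⟩ = 3·b/2.
With b = 4.01, ⟨r⟩ = 6.015.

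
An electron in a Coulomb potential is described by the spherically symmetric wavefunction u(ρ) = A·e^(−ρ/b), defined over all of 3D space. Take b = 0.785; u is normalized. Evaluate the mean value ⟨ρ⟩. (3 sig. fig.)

⟨ρ⟩ = ∫ ρ |u|² 4πρ² dρ over the full domain.
Since the A² factors cancel between numerator and denominator, ⟨ρ⟩ = 3·b/2.
Putting b = 0.785 gives 1.178.

⟨ρ⟩ ≈ 1.18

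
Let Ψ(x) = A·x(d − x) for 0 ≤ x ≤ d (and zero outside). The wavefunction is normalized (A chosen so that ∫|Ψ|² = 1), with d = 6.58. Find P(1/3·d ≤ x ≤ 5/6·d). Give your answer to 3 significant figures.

The probability is P = ∫ |Ψ|² dx over [1/3·d, 5/6·d].
The normalization integral ∫|Ψ|²dx over the whole domain equals d^5/30·A², and A² cancels in the ratio.
Substituting u = x/d, A² and the length scale cancel in the ratio: P = ∫_{1/3}^{5/6} u^2·(1 - u)^2 du / ∫_{0}^{1} u^2·(1 - u)^2 du.
With ∫ u^2·(1 - u)^2 du = u^3·(6·u^2 - 15·u + 10)/30 + C, the region integral is 163/6480 and the full one is 1/30.
Evaluating gives P = 163/216.

P ≈ 0.755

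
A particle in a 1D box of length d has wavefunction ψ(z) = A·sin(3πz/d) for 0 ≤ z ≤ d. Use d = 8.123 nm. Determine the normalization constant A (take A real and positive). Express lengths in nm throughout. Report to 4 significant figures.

A ≈ 0.4962 nm^(-1/2)

We need A² ∫|f|² dz = 1, taking the integral from 0 to d.
Carrying out the integral gives A² · d/2.
Setting this equal to 1 gives A² = 1/(d/2).
Substituting d = 8.123 gives A² = 0.24621, so A = 0.49620.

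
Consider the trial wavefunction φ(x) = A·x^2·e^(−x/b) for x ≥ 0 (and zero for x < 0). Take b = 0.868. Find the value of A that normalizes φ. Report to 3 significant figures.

A ≈ 1.65

The normalization condition is ∫|φ|² dx = 1 from 0 to ∞.
Recall ∫₀^∞ x^m e^(−x/β) dx = m!·β^(m+1), carrying out the integral gives A² · 3·b^5/4.
Plugging in b = 0.868 yields A = 1.645.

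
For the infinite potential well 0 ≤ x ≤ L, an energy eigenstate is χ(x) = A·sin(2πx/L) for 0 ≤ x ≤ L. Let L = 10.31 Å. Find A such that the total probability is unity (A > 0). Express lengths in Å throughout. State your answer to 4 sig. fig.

Require ∫ |χ|² dx = 1 over the whole domain.
With χ = A·sin(2πx/L), the integral evaluates to A²·[L/2].
So A² = (L/2)^(−1).
Plugging in L = 10.31 yields A = 0.44044.

A ≈ 0.4404 Å^(-1/2)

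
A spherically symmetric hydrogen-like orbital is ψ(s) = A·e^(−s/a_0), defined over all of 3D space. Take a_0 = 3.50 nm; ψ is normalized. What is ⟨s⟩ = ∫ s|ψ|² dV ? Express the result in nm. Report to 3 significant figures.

⟨s⟩ ≈ 5.25 nm

By definition ⟨s⟩ = ∫ s |ψ(s)|² 4πs² ds.
Since the A² factors cancel between numerator and denominator, ⟨s⟩ = 3·a_0/2.
With a_0 = 3.50, ⟨s⟩ = 5.250.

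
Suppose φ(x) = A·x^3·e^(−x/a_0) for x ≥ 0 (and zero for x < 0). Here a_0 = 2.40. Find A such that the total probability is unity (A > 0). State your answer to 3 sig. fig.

A ≈ 0.0197

We need A² ∫|f|² dx = 1, taking the integral from 0 to ∞.
With ∫₀^∞ x^6 e^(−αx) dx = 6!/α^7, carrying out the integral gives A² · 45·a_0^7/8.
Substituting a_0 = 2.40 gives A² = 0.0003876, so A = 0.01969.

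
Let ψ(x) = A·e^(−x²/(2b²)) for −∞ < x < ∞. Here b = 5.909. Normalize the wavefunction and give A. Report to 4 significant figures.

A ≈ 0.3090

Require ∫ |ψ|² dx = 1 over the whole domain.
With ∫_{−∞}^{∞} x^(2m) e^(−αx²) dx = (2m−1)!!·√π / (2^m α^(m+1/2)), with ψ = A·e^(−x²/(2b²)), the integral evaluates to A²·[√(π)·b].
Plugging in b = 5.909 yields A = 0.30900.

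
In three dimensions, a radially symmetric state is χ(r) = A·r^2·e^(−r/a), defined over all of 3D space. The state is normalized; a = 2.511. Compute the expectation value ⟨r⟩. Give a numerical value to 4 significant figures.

⟨r⟩ ≈ 8.789

The expectation value is the |χ|²-weighted average of r: ∫ r|χ|² 4πr² dr.
Since the A² factors cancel between numerator and denominator, ⟨r⟩ = 7·a/2.
With a = 2.511, ⟨r⟩ = 8.7885.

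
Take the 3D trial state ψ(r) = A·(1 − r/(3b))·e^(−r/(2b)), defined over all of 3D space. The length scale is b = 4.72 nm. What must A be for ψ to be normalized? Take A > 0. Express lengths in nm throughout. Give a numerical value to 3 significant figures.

A ≈ 0.0337 nm^(-3/2)

Normalization requires ∫|ψ|² 4πr² dr = 1, integrated from 0 to ∞.
The integral (without the A² prefactor) comes out to 8·π·b^3/3.
So A² = (8·π·b^3/3)^(−1).
With b = 4.72: A² = 0.001135 and A = 0.03369.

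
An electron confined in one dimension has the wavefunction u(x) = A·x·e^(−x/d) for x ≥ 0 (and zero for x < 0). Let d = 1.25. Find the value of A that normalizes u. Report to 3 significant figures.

The normalization condition is ∫|u|² dx = 1 from 0 to ∞.
Using ∫₀^∞ xⁿ e^(−αx) dx = n!/αⁿ⁺¹, ∫|u|² dx = A²·(d^3/4).
Hence A² = 1/[d^3/4].
Plugging in d = 1.25 yields A = 1.431.

A ≈ 1.43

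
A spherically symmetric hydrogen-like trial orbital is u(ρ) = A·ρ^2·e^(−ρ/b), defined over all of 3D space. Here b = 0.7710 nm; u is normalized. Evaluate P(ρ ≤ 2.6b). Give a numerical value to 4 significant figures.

Integrate the radial probability density 4πρ²|u|² over ρ ≤ 2.6b.
The full normalization integral is A²·[45·π·b^7/2] = 1, fixing A².
In terms of t = ρ/b (A², 4π and the length scale all cancel between numerator and denominator), P = [∫_{0}^{2.6} t^6·e^(-2·t) dt] / [∫_{0}^{∞} t^6·e^(-2·t) dt].
Using ∫ t^6·e^(-2·t) dt = -(4·t^6 + 12·t^5 + 30·t^4 + 60·t^3 + 90·t^2 + 90·t + 45)·e^(-2·t)/8, the numerator is ≈ 1.50529 and the denominator is 45/8.
Taking the ratio yields P = 0.26761.

P ≈ 0.2676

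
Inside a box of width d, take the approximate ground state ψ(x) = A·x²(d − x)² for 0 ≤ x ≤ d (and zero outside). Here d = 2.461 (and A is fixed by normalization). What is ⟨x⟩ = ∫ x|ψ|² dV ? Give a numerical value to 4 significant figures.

By definition ⟨x⟩ = ∫ x |ψ(x)|² dx.
Expanding the polynomial and integrating term by term, the ratio of the moment integral to the normalization integral gives ⟨x⟩ = d/2.
Putting d = 2.461 gives 1.2305.

⟨x⟩ ≈ 1.231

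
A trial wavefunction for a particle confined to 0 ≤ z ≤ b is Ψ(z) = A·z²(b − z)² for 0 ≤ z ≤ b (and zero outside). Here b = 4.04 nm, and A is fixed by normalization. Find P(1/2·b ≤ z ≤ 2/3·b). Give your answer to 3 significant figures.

The probability is P = ∫ |Ψ|² dz over [1/2·b, 2/3·b].
Since A² = 1/(b^9/630), this is the region integral divided by the full normalization integral.
Let u = z/b; then A² and the length scale cancel, so P = ∫_{1/2}^{2/3} u^4·(1 - u)^4 du ÷ ∫_{0}^{1} u^4·(1 - u)^4 du.
With ∫ u^4·(1 - u)^4 du = u^5·(70·u^4 - 315·u^3 + 540·u^2 - 420·u + 126)/630 + C, the region integral is ≈ 0.00056374 and the full one is 1/630.
The result is P = 0.3552.

P ≈ 0.355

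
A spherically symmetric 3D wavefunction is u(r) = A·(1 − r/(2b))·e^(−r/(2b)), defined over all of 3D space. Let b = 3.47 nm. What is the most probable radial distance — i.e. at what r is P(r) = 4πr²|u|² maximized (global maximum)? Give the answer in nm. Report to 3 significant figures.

r ≈ 18.2 nm

The maximum of P(r) = 4πr²|u|² occurs where its derivative vanishes.
Solving yields r = b·(√(5) + 3).
With b = 3.47, the most probable radial distance is 18.17 nm.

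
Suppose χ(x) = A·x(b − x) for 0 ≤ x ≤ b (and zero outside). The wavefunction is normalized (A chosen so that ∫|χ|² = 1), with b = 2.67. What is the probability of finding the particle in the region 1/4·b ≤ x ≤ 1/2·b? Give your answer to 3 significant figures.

P ≈ 0.396

|χ|² is the probability density, so P = ∫_{1/4·b}^{1/2·b} |χ|² dx.
The normalization integral ∫|χ|²dx over the whole domain equals b^5/30·A², and A² cancels in the ratio.
Let u = x/b; then A² and the length scale cancel, so P = ∫_{1/4}^{1/2} u^2·(1 - u)^2 du ÷ ∫_{0}^{1} u^2·(1 - u)^2 du.
An antiderivative of u^2·(1 - u)^2 is u^3·(6·u^2 - 15·u + 10)/30; evaluating from 1/4 to 1/2 gives ≈ 0.013216, while the full integral is 1/30.
The result is P = 203/512.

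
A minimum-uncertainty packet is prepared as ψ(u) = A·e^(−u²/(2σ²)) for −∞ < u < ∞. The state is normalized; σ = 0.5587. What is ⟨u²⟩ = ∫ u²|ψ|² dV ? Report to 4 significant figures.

The expectation value is the |ψ|²-weighted average of u^2: ∫ u^2|ψ|² du.
Differentiating ∫e^(−αu²) du = √(π/α) under α to get the higher moments, the ratio of the moment integral to the normalization integral gives ⟨u²⟩ = σ^2/2.
With σ = 0.5587, ⟨u^2⟩ = 0.15607.

⟨u^2⟩ ≈ 0.1561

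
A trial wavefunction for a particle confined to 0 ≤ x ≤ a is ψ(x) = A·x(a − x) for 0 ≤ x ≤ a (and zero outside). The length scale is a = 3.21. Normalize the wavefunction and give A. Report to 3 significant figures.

A ≈ 0.297

Normalization requires ∫|ψ|² dx = 1, integrated from 0 to a.
Expanding the polynomial and integrating term by term, carrying out the integral gives A² · a^5/30.
Setting this equal to 1 gives A² = 1/(a^5/30).
Plugging in a = 3.21 yields A = 0.2967.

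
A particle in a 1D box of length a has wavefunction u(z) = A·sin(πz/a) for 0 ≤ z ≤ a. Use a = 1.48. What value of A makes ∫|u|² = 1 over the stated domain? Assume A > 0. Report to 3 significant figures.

The normalization condition is ∫|u|² dz = 1 from 0 to a.
The integral (without the A² prefactor) comes out to a/2.
With a = 1.48: A² = 1.351 and A = 1.162.

A ≈ 1.16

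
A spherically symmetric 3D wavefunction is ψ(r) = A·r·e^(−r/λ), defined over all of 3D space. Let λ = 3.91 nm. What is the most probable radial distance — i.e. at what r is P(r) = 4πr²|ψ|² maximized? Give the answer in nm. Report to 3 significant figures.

r ≈ 7.82 nm

Set d/dr [P(r) = 4πr²|ψ|²] = 0 and solve for r > 0.
Solving yields r = 2·λ.
With λ = 3.91, the most probable radial distance is 7.820 nm.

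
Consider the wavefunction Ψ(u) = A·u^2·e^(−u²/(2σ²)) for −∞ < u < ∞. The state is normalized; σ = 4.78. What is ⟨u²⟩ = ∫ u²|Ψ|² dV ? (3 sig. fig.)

⟨u²⟩ = ∫ u^2 |Ψ|² du over the full domain.
Using the Gaussian integral ∫_{−∞}^{∞} e^(−αu²) du = √(π/α), the ratio of the moment integral to the normalization integral gives ⟨u²⟩ = 5·σ^2/2.
With σ = 4.78, ⟨u^2⟩ = 57.12.

⟨u^2⟩ ≈ 57.1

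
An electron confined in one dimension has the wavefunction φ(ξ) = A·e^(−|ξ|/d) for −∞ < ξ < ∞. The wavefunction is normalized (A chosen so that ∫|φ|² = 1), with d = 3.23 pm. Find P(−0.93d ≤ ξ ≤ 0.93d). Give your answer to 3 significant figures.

P ≈ 0.844

|φ|² is the probability density, so P = ∫_{−0.93d}^{0.93d} |φ|² dξ.
The normalization integral ∫|φ|²dξ over the whole domain equals d·A², and A² cancels in the ratio.
Both integrals are even about ξ = 0, so only the ξ ≥ 0 halves are needed (the factors of 2 cancel). In terms of u = ξ/d (A² and the length scale cancel between numerator and denominator), P = [∫_{0}^{0.93} e^(-2·u) du] / [∫_{0}^{∞} e^(-2·u) du].
With ∫ e^(-2·u) du = -e^(-2·u)/2 + C, the region integral is 1/2 - e^(-93/50)/2 and the full one is 1/2.
Taking the ratio, P = 0.8443.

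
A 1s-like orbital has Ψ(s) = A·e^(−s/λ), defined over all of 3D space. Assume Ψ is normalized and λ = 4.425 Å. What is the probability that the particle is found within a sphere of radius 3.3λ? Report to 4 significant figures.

With dV = 4πs²ds, the probability is ∫|Ψ|² dV over s ≤ 3.3λ.
A² is fixed by ∫₀^∞ 4πs²|Ψ|² ds = 1, i.e. A² = (π·λ^3)^(−1).
Substituting u = s/λ, A², 4π and the length scale all cancel in the ratio: P = ∫_{0}^{3.3} u^2·e^(-2·u) du / ∫_{0}^{∞} u^2·e^(-2·u) du.
Using ∫ u^2·e^(-2·u) du = -(2·u^2 + 2·u + 1)·e^(-2·u)/4, the numerator is 1/4 - 1469·e^(-33/5)/200 and the denominator is 1/4.
The region integral divided by the full integral gives P = 0.96003.

P ≈ 0.9600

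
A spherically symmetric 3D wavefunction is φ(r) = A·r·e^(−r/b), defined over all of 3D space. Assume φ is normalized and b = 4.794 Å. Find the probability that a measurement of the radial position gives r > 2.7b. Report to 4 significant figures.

P ≈ 0.3733

P = ∫ |φ|² 4πr² dr over r > 2.7b.
Normalization gives A² = 1/(3·π·b^5).
Let u = r/b; then A², 4π and the length scale all cancel, so P = ∫_{2.7}^{∞} u^4·e^(-2·u) du ÷ ∫_{0}^{∞} u^4·e^(-2·u) du.
With ∫ u^4·e^(-2·u) du = -(u^4/2 + u^3 + 3·u^2/2 + 3·u/2 + 3/4)·e^(-2·u) + C, the region integral is ≈ 0.279983 and the full one is 3/4.
Taking the ratio yields P = 0.37331.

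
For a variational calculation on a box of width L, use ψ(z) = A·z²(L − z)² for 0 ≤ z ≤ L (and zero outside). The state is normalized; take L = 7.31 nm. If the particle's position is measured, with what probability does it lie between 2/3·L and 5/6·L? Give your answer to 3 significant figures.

P ≈ 0.136

The probability is P = ∫ |ψ|² dz over [2/3·L, 5/6·L].
The normalization integral ∫|ψ|²dz over the whole domain equals L^9/630·A², and A² cancels in the ratio.
Let u = z/L; then A² and the length scale cancel, so P = ∫_{2/3}^{5/6} u^4·(1 - u)^4 du ÷ ∫_{0}^{1} u^4·(1 - u)^4 du.
Using ∫ u^4·(1 - u)^4 du = u^5·(70·u^4 - 315·u^3 + 540·u^2 - 420·u + 126)/630, the numerator is ≈ 0.00021571 and the denominator is 1/630.
Taking the ratio, P = 0.1359.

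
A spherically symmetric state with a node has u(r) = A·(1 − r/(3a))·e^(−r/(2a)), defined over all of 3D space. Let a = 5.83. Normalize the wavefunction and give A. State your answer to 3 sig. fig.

A ≈ 0.0245

We need A² ∫|f|² 4πr² dr = 1, taking the integral from 0 to ∞.
(Spherical symmetry: dV = 4πr² dr.)
Using ∫₀^∞ rⁿ e^(−αr) dr = n!/αⁿ⁺¹, ∫|u|² 4πr² dr = A²·(8·π·a^3/3).
So A² = (8·π·a^3/3)^(−1).
Substituting a = 5.83 gives A² = 0.0006024, so A = 0.02454.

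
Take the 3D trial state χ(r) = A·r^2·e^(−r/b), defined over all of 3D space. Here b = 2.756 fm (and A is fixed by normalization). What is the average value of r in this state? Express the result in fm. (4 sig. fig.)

⟨r⟩ ≈ 9.646 fm

⟨r⟩ = ∫ r |χ|² 4πr² dr over the full domain.
Evaluating both integrals, ⟨r⟩ = 7·b/2.
Putting b = 2.756 gives 9.6460.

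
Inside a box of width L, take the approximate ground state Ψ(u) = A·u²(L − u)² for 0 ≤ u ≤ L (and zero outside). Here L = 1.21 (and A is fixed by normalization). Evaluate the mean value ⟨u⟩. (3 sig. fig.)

The expectation value is the |Ψ|²-weighted average of u: ∫ u|Ψ|² du.
Expanding the polynomial and integrating term by term, since the A² factors cancel between numerator and denominator, ⟨u⟩ = L/2.
Putting L = 1.21 gives 0.6050.

⟨u⟩ ≈ 0.605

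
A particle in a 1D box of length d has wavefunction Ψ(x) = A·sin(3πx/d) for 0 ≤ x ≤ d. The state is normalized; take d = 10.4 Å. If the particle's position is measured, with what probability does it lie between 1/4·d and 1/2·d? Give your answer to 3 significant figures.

P ≈ 0.197

P = ∫_{1/4·d}^{1/2·d} |Ψ(x)|² dx.
With A² fixed by ∫|Ψ|² = 1, i.e. A² = (d/2)^(−1), substitute and integrate.
Let u = x/d; then A² and the length scale cancel, so P = ∫_{1/4}^{1/2} sin(3·π·u)^2 du ÷ ∫_{0}^{1} sin(3·π·u)^2 du.
With ∫ sin(3·π·u)^2 du = u/2 - sin(6·π·u)/(12·π) + C, the region integral is 1/8 - 1/(12·π) and the full one is 1/2.
The result is P = (-2 + 3·π)/(12·π).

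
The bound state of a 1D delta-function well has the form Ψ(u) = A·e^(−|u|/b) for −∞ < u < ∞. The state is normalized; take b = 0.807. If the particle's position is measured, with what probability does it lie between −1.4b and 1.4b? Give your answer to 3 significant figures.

P ≈ 0.939

The probability is P = ∫ |Ψ|² du over [−1.4b, 1.4b].
Since A² = 1/(b), this is the region integral divided by the full normalization integral.
By symmetry take twice the u ≥ 0 contribution in numerator and denominator; the 2's cancel. Let t = u/b; then A² and the length scale cancel, so P = ∫_{0}^{1.4} e^(-2·t) dt ÷ ∫_{0}^{∞} e^(-2·t) dt.
With ∫ e^(-2·t) dt = -e^(-2·t)/2 + C, the region integral is 1/2 - e^(-14/5)/2 and the full one is 1/2.
Taking the ratio, P = 0.9392.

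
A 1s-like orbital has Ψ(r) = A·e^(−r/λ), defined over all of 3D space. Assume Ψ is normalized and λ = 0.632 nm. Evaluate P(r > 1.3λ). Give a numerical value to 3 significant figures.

P ≈ 0.518

P = ∫ |Ψ|² 4πr² dr over r > 1.3λ.
The full normalization integral is A²·[π·λ^3] = 1, fixing A².
Substituting u = r/λ, A², 4π and the length scale all cancel in the ratio: P = ∫_{1.3}^{∞} u^2·e^(-2·u) du / ∫_{0}^{∞} u^2·e^(-2·u) du.
With ∫ u^2·e^(-2·u) du = -(2·u^2 + 2·u + 1)·e^(-2·u)/4 + C, the region integral is 349·e^(-13/5)/200 and the full one is 1/4.
The region integral divided by the full integral gives P = 0.5184.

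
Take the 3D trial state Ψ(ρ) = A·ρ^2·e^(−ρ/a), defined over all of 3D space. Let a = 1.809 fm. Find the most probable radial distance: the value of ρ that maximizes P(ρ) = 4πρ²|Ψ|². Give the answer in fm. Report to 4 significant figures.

Differentiate P(ρ) = 4πρ²|Ψ|² with respect to ρ and set to zero.
Solving yields ρ = 3·a.
With a = 1.809, the most probable radial distance is 5.4270 fm.

ρ ≈ 5.427 fm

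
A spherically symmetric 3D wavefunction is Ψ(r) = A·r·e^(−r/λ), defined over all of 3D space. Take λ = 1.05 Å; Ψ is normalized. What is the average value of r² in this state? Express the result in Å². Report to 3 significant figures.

⟨r^2⟩ ≈ 8.27 Å^2

By definition ⟨r²⟩ = ∫ r^2 |Ψ(r)|² 4πr² dr.
With ∫₀^∞ r^6 e^(−αr) dr = 6!/α^7, evaluating both integrals, ⟨r²⟩ = 15·λ^2/2.
Putting λ = 1.05 gives 8.269.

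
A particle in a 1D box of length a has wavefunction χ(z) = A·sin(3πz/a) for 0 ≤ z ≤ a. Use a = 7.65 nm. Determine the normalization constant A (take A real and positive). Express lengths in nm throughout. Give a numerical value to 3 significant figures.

A ≈ 0.511 nm^(-1/2)

We need A² ∫|f|² dz = 1, taking the integral from 0 to a.
Using sin²θ = (1 − cos 2θ)/2, the integral (without the A² prefactor) comes out to a/2.
Substituting a = 7.65 gives A² = 0.2614, so A = 0.5113.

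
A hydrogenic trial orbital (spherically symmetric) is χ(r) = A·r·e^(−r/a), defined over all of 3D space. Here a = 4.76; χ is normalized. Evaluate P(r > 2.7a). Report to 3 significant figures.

P = ∫ |χ|² 4πr² dr over r > 2.7a.
Normalization gives A² = 1/(3·π·a^5).
Substituting u = r/a, A², 4π and the length scale all cancel in the ratio: P = ∫_{2.7}^{∞} u^4·e^(-2·u) du / ∫_{0}^{∞} u^4·e^(-2·u) du.
An antiderivative of u^4·e^(-2·u) is -(u^4/2 + u^3 + 3·u^2/2 + 3·u/2 + 3/4)·e^(-2·u); evaluating from 2.7 to ∞ gives ≈ 0.27998, while the full integral is 3/4.
The region integral divided by the full integral gives P = 0.3733.

P ≈ 0.373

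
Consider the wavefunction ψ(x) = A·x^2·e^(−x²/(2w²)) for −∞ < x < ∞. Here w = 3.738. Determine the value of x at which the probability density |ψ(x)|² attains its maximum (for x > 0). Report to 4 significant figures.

Set d/dx [|ψ(x)|²] = 0 and solve for x > 0.
This gives x = √(2)·w.
With w = 3.738, the value of x > 0 at which the probability density is greatest is 5.2863.

x ≈ 5.286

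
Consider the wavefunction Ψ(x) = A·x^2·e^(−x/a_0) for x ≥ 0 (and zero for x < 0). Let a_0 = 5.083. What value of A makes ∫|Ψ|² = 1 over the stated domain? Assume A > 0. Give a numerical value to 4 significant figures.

We need A² ∫|f|² dx = 1, taking the integral from 0 to ∞.
With ∫₀^∞ x^4 e^(−αx) dx = 4!/α^5, ∫|Ψ|² dx = A²·(3·a_0^5/4).
So A² = (3·a_0^5/4)^(−1).
Plugging in a_0 = 5.083 yields A = 0.019823.

A ≈ 0.01982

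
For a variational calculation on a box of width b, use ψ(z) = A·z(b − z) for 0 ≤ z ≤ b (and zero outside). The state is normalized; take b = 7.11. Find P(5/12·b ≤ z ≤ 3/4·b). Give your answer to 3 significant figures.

P = ∫_{5/12·b}^{3/4·b} |ψ(z)|² dz.
With A² fixed by ∫|ψ|² = 1, i.e. A² = (b^5/30)^(−1), substitute and integrate.
Substituting u = z/b, A² and the length scale cancel in the ratio: P = ∫_{5/12}^{3/4} u^2·(1 - u)^2 du / ∫_{0}^{1} u^2·(1 - u)^2 du.
Using ∫ u^2·(1 - u)^2 du = u^3·(6·u^2 - 15·u + 10)/30, the numerator is ≈ 0.018329 and the denominator is 1/30.
This works out to P = 0.5499.

P ≈ 0.550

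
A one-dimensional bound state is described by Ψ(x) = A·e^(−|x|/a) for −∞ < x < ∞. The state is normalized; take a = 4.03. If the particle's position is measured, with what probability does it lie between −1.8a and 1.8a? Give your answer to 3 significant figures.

|Ψ|² is the probability density, so P = ∫_{−1.8a}^{1.8a} |Ψ|² dx.
With A² fixed by ∫|Ψ|² = 1, i.e. A² = (a)^(−1), substitute and integrate.
Both integrals are even about x = 0, so only the x ≥ 0 halves are needed (the factors of 2 cancel). Substituting u = x/a, A² and the length scale cancel in the ratio: P = ∫_{0}^{1.8} e^(-2·u) du / ∫_{0}^{∞} e^(-2·u) du.
Using ∫ e^(-2·u) du = -e^(-2·u)/2, the numerator is 1/2 - e^(-18/5)/2 and the denominator is 1/2.
This works out to P = 0.9727.

P ≈ 0.973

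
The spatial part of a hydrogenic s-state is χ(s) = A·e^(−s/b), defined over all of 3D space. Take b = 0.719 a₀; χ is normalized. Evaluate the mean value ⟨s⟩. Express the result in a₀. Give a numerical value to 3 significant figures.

⟨s⟩ = ∫ s |χ|² 4πs² ds over the full domain.
Recall ∫₀^∞ s^m e^(−s/β) ds = m!·β^(m+1), since the A² factors cancel between numerator and denominator, ⟨s⟩ = 3·b/2.
With b = 0.719, ⟨s⟩ = 1.079.

⟨s⟩ ≈ 1.08 a₀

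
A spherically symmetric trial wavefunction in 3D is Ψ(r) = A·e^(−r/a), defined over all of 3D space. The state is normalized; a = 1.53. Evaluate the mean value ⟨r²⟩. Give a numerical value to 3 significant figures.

By definition ⟨r²⟩ = ∫ r^2 |Ψ(r)|² 4πr² dr.
Evaluating both integrals, ⟨r²⟩ = 3·a^2.
With a = 1.53, ⟨r^2⟩ = 7.023.

⟨r^2⟩ ≈ 7.02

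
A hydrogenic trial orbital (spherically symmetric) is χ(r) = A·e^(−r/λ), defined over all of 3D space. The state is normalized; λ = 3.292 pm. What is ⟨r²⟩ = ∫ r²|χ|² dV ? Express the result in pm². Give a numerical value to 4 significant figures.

⟨r^2⟩ ≈ 32.51 pm^2

The expectation value is the |χ|²-weighted average of r^2: ∫ r^2|χ|² 4πr² dr.
Evaluating both integrals, ⟨r²⟩ = 3·λ^2.
Putting λ = 3.292 gives 32.512.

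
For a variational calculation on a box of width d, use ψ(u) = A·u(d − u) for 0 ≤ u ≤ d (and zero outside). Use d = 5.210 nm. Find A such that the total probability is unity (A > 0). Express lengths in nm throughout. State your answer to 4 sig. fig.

The normalization condition is ∫|ψ|² du = 1 from 0 to d.
Expanding the polynomial and integrating term by term, ∫|ψ|² du = A²·(d^5/30).
So A² = (d^5/30)^(−1).
With d = 5.210: A² = 0.0078151 and A = 0.088403.

A ≈ 0.08840 nm^(-5/2)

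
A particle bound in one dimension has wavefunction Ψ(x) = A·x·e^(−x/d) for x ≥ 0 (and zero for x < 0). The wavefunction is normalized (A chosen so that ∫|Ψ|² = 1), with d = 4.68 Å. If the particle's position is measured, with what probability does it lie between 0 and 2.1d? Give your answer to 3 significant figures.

P ≈ 0.790

The probability is P = ∫ |Ψ|² dx over [0, 2.1d].
The normalization integral ∫|Ψ|²dx over the whole domain equals d^3/4·A², and A² cancels in the ratio.
In terms of u = x/d (A² and the length scale cancel between numerator and denominator), P = [∫_{0}^{2.1} u^2·e^(-2·u) du] / [∫_{0}^{∞} u^2·e^(-2·u) du].
Using ∫ u^2·e^(-2·u) du = -(2·u^2 + 2·u + 1)·e^(-2·u)/4, the numerator is 1/4 - 701·e^(-21/5)/200 and the denominator is 1/4.
The result is P = 0.7898.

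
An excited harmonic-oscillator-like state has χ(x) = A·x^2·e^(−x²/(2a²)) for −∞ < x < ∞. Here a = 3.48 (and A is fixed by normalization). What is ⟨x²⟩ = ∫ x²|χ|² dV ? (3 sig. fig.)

⟨x^2⟩ ≈ 30.3

By definition ⟨x²⟩ = ∫ x^2 |χ(x)|² dx.
With ∫_{−∞}^{∞} x^(2m) e^(−αx²) dx = (2m−1)!!·√π / (2^m α^(m+1/2)), the ratio of the moment integral to the normalization integral gives ⟨x²⟩ = 5·a^2/2.
Putting a = 3.48 gives 30.28.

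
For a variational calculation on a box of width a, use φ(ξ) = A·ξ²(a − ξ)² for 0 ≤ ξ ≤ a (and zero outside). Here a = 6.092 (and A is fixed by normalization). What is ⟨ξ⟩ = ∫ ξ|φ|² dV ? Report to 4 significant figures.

⟨ξ⟩ = ∫ ξ |φ|² dξ over the full domain.
Expanding the polynomial and integrating term by term, since the A² factors cancel between numerator and denominator, ⟨ξ⟩ = a/2.
With a = 6.092, ⟨ξ⟩ = 3.0460.

⟨ξ⟩ ≈ 3.046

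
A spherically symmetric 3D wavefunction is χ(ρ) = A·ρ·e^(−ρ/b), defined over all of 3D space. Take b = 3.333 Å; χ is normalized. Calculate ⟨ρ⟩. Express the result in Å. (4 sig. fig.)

⟨ρ⟩ ≈ 8.333 Å

The expectation value is the |χ|²-weighted average of ρ: ∫ ρ|χ|² 4πρ² dρ.
The ratio of the moment integral to the normalization integral gives ⟨ρ⟩ = 5·b/2.
With b = 3.333, ⟨ρ⟩ = 8.3325.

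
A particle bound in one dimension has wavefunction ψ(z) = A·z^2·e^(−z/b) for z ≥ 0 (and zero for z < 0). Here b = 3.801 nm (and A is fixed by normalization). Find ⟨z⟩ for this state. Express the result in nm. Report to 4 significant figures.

By definition ⟨z⟩ = ∫ z |ψ(z)|² dz.
Since the A² factors cancel between numerator and denominator, ⟨z⟩ = 5·b/2.
With b = 3.801, ⟨z⟩ = 9.5025.

⟨z⟩ ≈ 9.503 nm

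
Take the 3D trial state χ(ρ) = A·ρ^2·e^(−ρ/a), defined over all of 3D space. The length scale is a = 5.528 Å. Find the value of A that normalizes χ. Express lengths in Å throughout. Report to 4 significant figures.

A ≈ 0.0002995 Å^(-7/2)

The normalization condition is ∫|χ|² 4πρ² dρ = 1 from 0 to ∞.
Using ∫₀^∞ ρⁿ e^(−αρ) dρ = n!/αⁿ⁺¹, ∫|χ|² 4πρ² dρ = A²·(45·π·a^7/2).
Hence A² = 1/[45·π·a^7/2].
Plugging in a = 5.528 yields A = 0.00029946.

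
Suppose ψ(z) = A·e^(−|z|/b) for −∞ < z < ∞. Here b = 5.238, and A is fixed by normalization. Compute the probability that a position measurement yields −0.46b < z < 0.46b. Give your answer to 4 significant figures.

P ≈ 0.6015

P = ∫_{−0.46b}^{0.46b} |ψ(z)|² dz.
The normalization integral ∫|ψ|²dz over the whole domain equals b·A², and A² cancels in the ratio.
Both integrals are even about z = 0, so only the z ≥ 0 halves are needed (the factors of 2 cancel). In terms of u = z/b (A² and the length scale cancel between numerator and denominator), P = [∫_{0}^{0.46} e^(-2·u) du] / [∫_{0}^{∞} e^(-2·u) du].
With ∫ e^(-2·u) du = -e^(-2·u)/2 + C, the region integral is 1/2 - e^(-23/25)/2 and the full one is 1/2.
This works out to P = 0.60148.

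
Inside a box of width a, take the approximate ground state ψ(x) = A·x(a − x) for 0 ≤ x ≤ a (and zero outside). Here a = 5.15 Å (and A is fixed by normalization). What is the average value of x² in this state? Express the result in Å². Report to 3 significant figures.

⟨x²⟩ = ∫ x^2 |ψ|² dx over the full domain.
Since the A² factors cancel between numerator and denominator, ⟨x²⟩ = 2·a^2/7.
Putting a = 5.15 gives 7.578.

⟨x^2⟩ ≈ 7.58 Å^2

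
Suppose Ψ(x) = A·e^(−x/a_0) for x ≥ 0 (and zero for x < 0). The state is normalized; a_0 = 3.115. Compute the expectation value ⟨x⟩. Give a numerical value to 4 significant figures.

⟨x⟩ ≈ 1.558

The expectation value is the |Ψ|²-weighted average of x: ∫ x|Ψ|² dx.
Recall ∫₀^∞ x^m e^(−x/β) dx = m!·β^(m+1), evaluating both integrals, ⟨x⟩ = a_0/2.
With a_0 = 3.115, ⟨x⟩ = 1.5575.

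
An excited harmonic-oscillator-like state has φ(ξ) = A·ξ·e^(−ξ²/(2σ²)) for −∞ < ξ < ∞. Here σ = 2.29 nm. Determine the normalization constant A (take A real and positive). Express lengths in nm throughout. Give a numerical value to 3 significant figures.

A ≈ 0.307 nm^(-3/2)

Require ∫ |φ|² dξ = 1 over the whole domain.
With ∫_{−∞}^{∞} ξ^(2m) e^(−αξ²) dξ = (2m−1)!!·√π / (2^m α^(m+1/2)), with φ = A·ξ·e^(−ξ²/(2σ²)), the integral evaluates to A²·[√(π)·σ^3/2].
Setting this equal to 1 gives A² = 1/(√(π)·σ^3/2).
With σ = 2.29: A² = 0.09396 and A = 0.3065.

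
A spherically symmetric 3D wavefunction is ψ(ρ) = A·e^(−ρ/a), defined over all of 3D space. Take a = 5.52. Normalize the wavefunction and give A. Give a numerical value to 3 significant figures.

We need A² ∫|f|² 4πρ² dρ = 1, taking the integral from 0 to ∞.
The angular integral contributes 4π, leaving ∫₀^∞ ρ²|ψ|² dρ.
With ∫₀^∞ ρ^2 e^(−αρ) dρ = 2!/α^3, the integral (without the A² prefactor) comes out to π·a^3.
Setting this equal to 1 gives A² = 1/(π·a^3).
With a = 5.52: A² = 0.001892 and A = 0.04350.

A ≈ 0.0435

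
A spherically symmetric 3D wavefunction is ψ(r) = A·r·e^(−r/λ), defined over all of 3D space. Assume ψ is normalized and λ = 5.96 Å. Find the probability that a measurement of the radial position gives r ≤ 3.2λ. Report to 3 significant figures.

Integrate the radial probability density 4πr²|ψ|² over r ≤ 3.2λ.
A² is fixed by ∫₀^∞ 4πr²|ψ|² dr = 1, i.e. A² = (3·π·λ^5)^(−1).
Substituting u = r/λ, A², 4π and the length scale all cancel in the ratio: P = ∫_{0}^{3.2} u^4·e^(-2·u) du / ∫_{0}^{∞} u^4·e^(-2·u) du.
An antiderivative of u^4·e^(-2·u) is -(u^4/2 + u^3 + 3·u^2/2 + 3·u/2 + 3/4)·e^(-2·u); evaluating from 0 to 3.2 gives ≈ 0.57370, while the full integral is 3/4.
Taking the ratio yields P = 0.7649.

P ≈ 0.765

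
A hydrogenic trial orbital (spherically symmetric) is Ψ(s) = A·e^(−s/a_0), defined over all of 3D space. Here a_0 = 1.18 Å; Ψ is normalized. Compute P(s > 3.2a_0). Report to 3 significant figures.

P = ∫ |Ψ|² 4πs² ds over s > 3.2a_0.
A² is fixed by ∫₀^∞ 4πs²|Ψ|² ds = 1, i.e. A² = (π·a_0^3)^(−1).
In terms of u = s/a_0 (A², 4π and the length scale all cancel between numerator and denominator), P = [∫_{3.2}^{∞} u^2·e^(-2·u) du] / [∫_{0}^{∞} u^2·e^(-2·u) du].
With ∫ u^2·e^(-2·u) du = -(2·u^2 + 2·u + 1)·e^(-2·u)/4 + C, the region integral is 697·e^(-32/5)/100 and the full one is 1/4.
Taking the ratio yields P = 0.04632.

P ≈ 0.0463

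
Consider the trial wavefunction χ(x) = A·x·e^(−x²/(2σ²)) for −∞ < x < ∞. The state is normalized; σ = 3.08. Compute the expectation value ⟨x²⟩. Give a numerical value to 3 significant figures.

⟨x^2⟩ ≈ 14.2

The expectation value is the |χ|²-weighted average of x^2: ∫ x^2|χ|² dx.
Using the Gaussian integral ∫_{−∞}^{∞} e^(−αx²) dx = √(π/α), the ratio of the moment integral to the normalization integral gives ⟨x²⟩ = 3·σ^2/2.
Putting σ = 3.08 gives 14.23.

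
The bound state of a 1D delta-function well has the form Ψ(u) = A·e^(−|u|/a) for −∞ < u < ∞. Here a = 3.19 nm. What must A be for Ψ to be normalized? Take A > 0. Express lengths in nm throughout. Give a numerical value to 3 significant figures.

We need A² ∫|f|² du = 1, taking the integral from −∞ to ∞.
With ∫₀^∞ u^0 e^(−αu) du = 0!/α^1, ∫|Ψ|² du = A²·(a).
So A² = (a)^(−1).
Substituting a = 3.19 gives A² = 0.3135, so A = 0.5599.

A ≈ 0.560 nm^(-1/2)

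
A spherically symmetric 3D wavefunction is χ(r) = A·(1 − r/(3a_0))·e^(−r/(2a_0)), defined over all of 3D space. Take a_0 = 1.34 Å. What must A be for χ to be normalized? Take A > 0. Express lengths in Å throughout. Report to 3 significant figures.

Require ∫ |χ|² 4πr² dr = 1 over the whole domain.
The angular integral contributes 4π, leaving ∫₀^∞ r²|χ|² dr.
∫|χ|² 4πr² dr = A²·(8·π·a_0^3/3).
So A² = (8·π·a_0^3/3)^(−1).
Substituting a_0 = 1.34 gives A² = 0.04961, so A = 0.2227.

A ≈ 0.223 Å^(-3/2)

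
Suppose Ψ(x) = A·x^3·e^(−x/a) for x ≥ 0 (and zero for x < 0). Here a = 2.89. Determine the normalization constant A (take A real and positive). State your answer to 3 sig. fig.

We need A² ∫|f|² dx = 1, taking the integral from 0 to ∞.
Recall ∫₀^∞ x^m e^(−x/β) dx = m!·β^(m+1), with Ψ = A·x^3·e^(−x/a), the integral evaluates to A²·[45·a^7/8].
Setting this equal to 1 gives A² = 1/(45·a^7/8).
Substituting a = 2.89 gives A² = 0.0001056, so A = 0.01028.

A ≈ 0.0103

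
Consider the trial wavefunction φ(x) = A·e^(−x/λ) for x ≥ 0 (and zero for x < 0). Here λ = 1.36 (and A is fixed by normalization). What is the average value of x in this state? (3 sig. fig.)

⟨x⟩ ≈ 0.680

⟨x⟩ = ∫ x |φ|² dx over the full domain.
Evaluating both integrals, ⟨x⟩ = λ/2.
With λ = 1.36, ⟨x⟩ = 0.6800.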